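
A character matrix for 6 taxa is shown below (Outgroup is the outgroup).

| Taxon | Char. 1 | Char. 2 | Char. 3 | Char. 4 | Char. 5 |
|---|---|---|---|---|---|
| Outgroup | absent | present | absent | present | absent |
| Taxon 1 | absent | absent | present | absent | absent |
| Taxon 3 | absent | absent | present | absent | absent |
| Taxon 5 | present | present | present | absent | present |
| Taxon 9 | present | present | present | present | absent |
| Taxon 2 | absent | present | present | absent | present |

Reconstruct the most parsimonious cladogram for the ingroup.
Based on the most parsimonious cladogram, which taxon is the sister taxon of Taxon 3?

Character polarity is set by the outgroup: the derived state is whichever differs from the outgroup's state, so for Char. 2, Char. 4 the derived state is 'absent', and for the remaining characters it is 'present'.
Char. 1 groups Taxon 5 and Taxon 9, which is incompatible with the clades supported by the remaining characters; treating it as convergent (homoplasy) costs fewer steps than any alternative tree.
Char. 2: derived state 'absent' in Taxon 1 and Taxon 3 only — synapomorphy for {Taxon 1, Taxon 3}.
Char. 3 (derived state 'present') is shared by all ingroup taxa — unites the whole ingroup.
Only Taxon 1, Taxon 2, Taxon 3, and Taxon 5 show the derived state 'absent' for Char. 4, supporting them as a clade.
Char. 5 (derived state 'present') is shared by Taxon 2 and Taxon 5 — a synapomorphy uniting that clade.
Most parsimonious ingroup topology: (((Taxon 1,Taxon 3),(Taxon 5,Taxon 2)),Taxon 9).
Taxon 3 and Taxon 1 form a cherry on this tree, so they are sister taxa.

Taxon 1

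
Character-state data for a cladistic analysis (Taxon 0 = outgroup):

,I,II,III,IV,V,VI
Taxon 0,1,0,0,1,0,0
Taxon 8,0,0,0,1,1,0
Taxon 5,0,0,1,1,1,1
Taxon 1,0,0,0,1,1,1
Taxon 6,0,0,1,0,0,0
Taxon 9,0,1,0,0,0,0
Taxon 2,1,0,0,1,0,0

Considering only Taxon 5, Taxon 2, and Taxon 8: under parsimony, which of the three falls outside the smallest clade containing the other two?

Character polarity is set by the outgroup: the derived state is whichever differs from the outgroup's state, so for I, IV the derived state is '0', and for the remaining characters it is '1'.
Only Taxon 1, Taxon 5, Taxon 6, Taxon 8, and Taxon 9 show the derived state '0' for I, supporting them as a clade.
II: derived state '1' in Taxon 9 only — an autapomorphy, so it tells us nothing about relationships among taxa.
III groups Taxon 5 and Taxon 6, which is incompatible with the clades supported by the remaining characters; treating it as convergent (homoplasy) costs fewer steps than any alternative tree.
Only Taxon 6 and Taxon 9 show the derived state '0' for IV, supporting them as a clade.
V: derived state '1' in Taxon 1, Taxon 5, and Taxon 8 only — synapomorphy for {Taxon 1, Taxon 5, Taxon 8}.
VI (derived state '1') is shared by Taxon 1 and Taxon 5 — a synapomorphy uniting that clade.
Most parsimonious ingroup topology: (((Taxon 8,(Taxon 5,Taxon 1)),(Taxon 6,Taxon 9)),Taxon 2).
Taxon 8 and Taxon 5 share a more recent common ancestor with each other than either does with Taxon 2, so Taxon 2 is the least closely related of the three.

Taxon 2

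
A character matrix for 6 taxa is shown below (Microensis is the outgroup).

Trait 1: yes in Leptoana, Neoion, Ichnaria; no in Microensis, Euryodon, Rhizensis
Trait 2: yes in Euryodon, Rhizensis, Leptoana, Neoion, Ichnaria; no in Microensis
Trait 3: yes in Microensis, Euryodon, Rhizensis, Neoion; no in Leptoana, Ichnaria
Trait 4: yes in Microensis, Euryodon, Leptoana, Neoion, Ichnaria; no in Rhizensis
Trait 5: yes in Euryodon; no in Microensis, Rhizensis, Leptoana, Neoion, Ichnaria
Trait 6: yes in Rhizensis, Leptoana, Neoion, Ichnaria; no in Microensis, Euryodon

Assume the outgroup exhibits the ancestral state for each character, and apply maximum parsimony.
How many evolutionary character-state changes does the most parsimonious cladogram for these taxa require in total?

Character polarity is set by the outgroup: the derived state is whichever differs from the outgroup's state, so for Trait 3, Trait 4 the derived state is 'no', and for the remaining characters it is 'yes'.
Only Ichnaria, Leptoana, and Neoion show the derived state 'yes' for Trait 1, supporting them as a clade.
All ingroup taxa share the derived state 'yes' for Trait 2; it defines the ingroup but does not resolve relationships within it.
Trait 3: derived state 'no' in Ichnaria and Leptoana only — synapomorphy for {Ichnaria, Leptoana}.
Trait 4 (derived state 'no') is unique to Rhizensis (autapomorphy; uninformative for grouping).
Trait 5 (derived state 'yes') is unique to Euryodon (autapomorphy; uninformative for grouping).
Trait 6: derived state 'yes' in Ichnaria, Leptoana, Neoion, and Rhizensis only — synapomorphy for {Ichnaria, Leptoana, Neoion, Rhizensis}.
Most parsimonious ingroup topology: (Euryodon,(Rhizensis,((Leptoana,Ichnaria),Neoion))).
Changes per character on this tree: Trait 1: 1; Trait 2: 1; Trait 3: 1; Trait 4: 1; Trait 5: 1; Trait 6: 1.
Total = 6.

6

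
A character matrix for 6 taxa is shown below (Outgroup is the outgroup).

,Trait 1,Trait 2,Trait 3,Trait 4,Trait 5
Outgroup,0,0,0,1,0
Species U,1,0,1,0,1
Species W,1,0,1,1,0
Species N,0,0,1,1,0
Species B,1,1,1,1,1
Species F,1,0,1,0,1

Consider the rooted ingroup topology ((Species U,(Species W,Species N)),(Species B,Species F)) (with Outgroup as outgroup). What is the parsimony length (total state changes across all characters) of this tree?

8

Map each character onto ((Species U,(Species W,Species N)),(Species B,Species F)) (rooted by Outgroup) and count the minimum state changes it requires (Fitch parsimony):
Trait 1: 2; Trait 2: 1; Trait 3: 1; Trait 4: 2; Trait 5: 2.
Total tree length = 8.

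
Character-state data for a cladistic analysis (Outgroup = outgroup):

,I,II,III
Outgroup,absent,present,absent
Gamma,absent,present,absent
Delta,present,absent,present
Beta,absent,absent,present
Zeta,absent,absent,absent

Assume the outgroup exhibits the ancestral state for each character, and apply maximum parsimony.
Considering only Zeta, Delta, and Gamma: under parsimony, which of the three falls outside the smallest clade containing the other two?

Character polarity is set by the outgroup: the derived state is whichever differs from the outgroup's state, so for II the derived state is 'absent', and for the remaining characters it is 'present'.
I: derived state 'present' in Delta only — an autapomorphy, so it tells us nothing about relationships among taxa.
II: derived state 'absent' in Beta, Delta, and Zeta only — synapomorphy for {Beta, Delta, Zeta}.
III: derived state 'present' in Beta and Delta only — synapomorphy for {Beta, Delta}.
Most parsimonious ingroup topology: (Gamma,((Delta,Beta),Zeta)).
Delta and Zeta share a more recent common ancestor with each other than either does with Gamma, so Gamma is the least closely related of the three.

Gamma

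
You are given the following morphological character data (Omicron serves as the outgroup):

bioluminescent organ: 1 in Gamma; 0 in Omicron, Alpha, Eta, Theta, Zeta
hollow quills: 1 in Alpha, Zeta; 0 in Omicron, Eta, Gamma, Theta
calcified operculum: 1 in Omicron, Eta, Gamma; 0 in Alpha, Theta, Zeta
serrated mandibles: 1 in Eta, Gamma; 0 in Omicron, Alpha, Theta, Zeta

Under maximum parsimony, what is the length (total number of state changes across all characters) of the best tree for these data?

Character polarity is set by the outgroup: the derived state is whichever differs from the outgroup's state, so for calcified operculum the derived state is '0', and for the remaining characters it is '1'.
bioluminescent organ (derived state '1') is unique to Gamma (autapomorphy; uninformative for grouping).
hollow quills: derived state '1' in Alpha and Zeta only — synapomorphy for {Alpha, Zeta}.
calcified operculum: derived state '0' in Alpha, Theta, and Zeta only — synapomorphy for {Alpha, Theta, Zeta}.
Only Eta and Gamma show the derived state '1' for serrated mandibles, supporting them as a clade.
Most parsimonious ingroup topology: (((Alpha,Zeta),Theta),(Eta,Gamma)).
Changes per character on this tree: bioluminescent organ: 1; hollow quills: 1; calcified operculum: 1; serrated mandibles: 1.
Total = 4.

4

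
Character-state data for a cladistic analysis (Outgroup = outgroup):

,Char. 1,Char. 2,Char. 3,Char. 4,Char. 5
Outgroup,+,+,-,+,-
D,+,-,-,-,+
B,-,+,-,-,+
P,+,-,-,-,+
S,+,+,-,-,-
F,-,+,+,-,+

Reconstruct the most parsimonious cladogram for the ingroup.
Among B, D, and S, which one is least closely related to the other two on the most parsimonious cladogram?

S

Character polarity is set by the outgroup: the derived state is whichever differs from the outgroup's state, so for Char. 1, Char. 2, Char. 4 the derived state is '-', and for the remaining characters it is '+'.
Char. 1 (derived state '-') is shared by B and F — a synapomorphy uniting that clade.
Char. 2: derived state '-' in D and P only — synapomorphy for {D, P}.
Char. 3: derived state '+' in F only — an autapomorphy, so it tells us nothing about relationships among taxa.
Char. 4 (derived state '-') is shared by all ingroup taxa — unites the whole ingroup.
Char. 5 (derived state '+') is shared by B, D, F, and P — a synapomorphy uniting that clade.
Most parsimonious ingroup topology: (((D,P),(B,F)),S).
D and B share a more recent common ancestor with each other than either does with S, so S is the least closely related of the three.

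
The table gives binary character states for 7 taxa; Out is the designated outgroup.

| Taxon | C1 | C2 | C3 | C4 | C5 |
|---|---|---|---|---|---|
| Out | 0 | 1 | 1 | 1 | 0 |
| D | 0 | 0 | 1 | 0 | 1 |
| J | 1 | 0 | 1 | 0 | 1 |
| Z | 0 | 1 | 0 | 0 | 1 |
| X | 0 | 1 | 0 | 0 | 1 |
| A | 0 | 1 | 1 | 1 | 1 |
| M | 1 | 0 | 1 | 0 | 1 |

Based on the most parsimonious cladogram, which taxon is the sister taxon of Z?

Character polarity is set by the outgroup: the derived state is whichever differs from the outgroup's state, so for C2, C3, C4 the derived state is '0', and for the remaining characters it is '1'.
C1 (derived state '1') is shared by J and M — a synapomorphy uniting that clade.
C2 (derived state '0') is shared by D, J, and M — a synapomorphy uniting that clade.
C3: derived state '0' in X and Z only — synapomorphy for {X, Z}.
C4: derived state '0' in D, J, M, X, and Z only — synapomorphy for {D, J, M, X, Z}.
All ingroup taxa share the derived state '1' for C5; it defines the ingroup but does not resolve relationships within it.
Most parsimonious ingroup topology: (((D,(J,M)),(Z,X)),A).
Z and X form a cherry on this tree, so they are sister taxa.

X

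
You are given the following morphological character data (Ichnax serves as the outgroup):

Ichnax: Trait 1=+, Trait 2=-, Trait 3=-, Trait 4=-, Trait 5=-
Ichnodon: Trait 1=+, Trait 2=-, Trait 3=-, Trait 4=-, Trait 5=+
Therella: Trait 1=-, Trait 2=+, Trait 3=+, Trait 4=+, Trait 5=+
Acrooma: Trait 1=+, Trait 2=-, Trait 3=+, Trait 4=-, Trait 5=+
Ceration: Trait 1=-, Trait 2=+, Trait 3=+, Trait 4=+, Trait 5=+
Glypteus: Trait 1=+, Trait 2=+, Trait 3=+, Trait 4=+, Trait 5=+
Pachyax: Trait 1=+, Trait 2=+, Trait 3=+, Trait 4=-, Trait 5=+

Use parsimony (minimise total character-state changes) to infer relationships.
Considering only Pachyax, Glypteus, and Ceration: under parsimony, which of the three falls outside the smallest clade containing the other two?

Character polarity is set by the outgroup: the derived state is whichever differs from the outgroup's state, so for Trait 1 the derived state is '-', and for the remaining characters it is '+'.
Trait 1: derived state '-' in Ceration and Therella only — synapomorphy for {Ceration, Therella}.
Only Ceration, Glypteus, Pachyax, and Therella show the derived state '+' for Trait 2, supporting them as a clade.
Trait 3 (derived state '+') is shared by Acrooma, Ceration, Glypteus, Pachyax, and Therella — a synapomorphy uniting that clade.
Trait 4 (derived state '+') is shared by Ceration, Glypteus, and Therella — a synapomorphy uniting that clade.
All ingroup taxa share the derived state '+' for Trait 5; it defines the ingroup but does not resolve relationships within it.
Most parsimonious ingroup topology: (Ichnodon,((((Therella,Ceration),Glypteus),Pachyax),Acrooma)).
Glypteus and Ceration share a more recent common ancestor with each other than either does with Pachyax, so Pachyax is the least closely related of the three.

Pachyax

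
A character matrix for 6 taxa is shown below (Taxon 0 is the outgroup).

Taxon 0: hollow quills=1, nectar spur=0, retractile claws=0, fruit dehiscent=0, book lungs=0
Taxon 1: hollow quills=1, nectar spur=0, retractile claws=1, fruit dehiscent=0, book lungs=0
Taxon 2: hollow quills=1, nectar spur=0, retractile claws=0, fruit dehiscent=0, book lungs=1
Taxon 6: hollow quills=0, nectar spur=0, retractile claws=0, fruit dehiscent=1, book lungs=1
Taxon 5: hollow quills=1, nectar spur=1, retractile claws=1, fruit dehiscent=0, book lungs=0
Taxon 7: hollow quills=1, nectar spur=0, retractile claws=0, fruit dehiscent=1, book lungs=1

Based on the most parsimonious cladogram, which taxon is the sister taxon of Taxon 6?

Taxon 7

Character polarity is set by the outgroup: the derived state is whichever differs from the outgroup's state, so for hollow quills the derived state is '0', and for the remaining characters it is '1'.
hollow quills (derived state '0') is unique to Taxon 6 (autapomorphy; uninformative for grouping).
nectar spur (derived state '1') is unique to Taxon 5 (autapomorphy; uninformative for grouping).
retractile claws (derived state '1') is shared by Taxon 1 and Taxon 5 — a synapomorphy uniting that clade.
fruit dehiscent (derived state '1') is shared by Taxon 6 and Taxon 7 — a synapomorphy uniting that clade.
Only Taxon 2, Taxon 6, and Taxon 7 show the derived state '1' for book lungs, supporting them as a clade.
Most parsimonious ingroup topology: ((Taxon 2,(Taxon 7,Taxon 6)),(Taxon 5,Taxon 1)).
Taxon 6 and Taxon 7 form a cherry on this tree, so they are sister taxa.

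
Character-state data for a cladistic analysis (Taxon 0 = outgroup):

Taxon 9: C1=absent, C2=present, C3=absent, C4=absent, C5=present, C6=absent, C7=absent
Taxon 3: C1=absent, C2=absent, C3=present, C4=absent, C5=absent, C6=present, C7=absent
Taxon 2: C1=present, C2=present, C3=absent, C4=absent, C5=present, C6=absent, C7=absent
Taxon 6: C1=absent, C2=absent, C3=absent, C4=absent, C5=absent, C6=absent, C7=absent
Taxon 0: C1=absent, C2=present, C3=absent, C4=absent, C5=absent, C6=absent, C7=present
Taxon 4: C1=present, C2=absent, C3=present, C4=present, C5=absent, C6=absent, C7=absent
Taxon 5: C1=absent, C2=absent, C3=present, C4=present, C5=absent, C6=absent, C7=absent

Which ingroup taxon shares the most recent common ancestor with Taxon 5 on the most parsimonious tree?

Taxon 4

Character polarity is set by the outgroup: the derived state is whichever differs from the outgroup's state, so for C2, C7 the derived state is 'absent', and for the remaining characters it is 'present'.
C1 groups Taxon 2 and Taxon 4, which is incompatible with the clades supported by the remaining characters; treating it as convergent (homoplasy) costs fewer steps than any alternative tree.
C2: derived state 'absent' in Taxon 3, Taxon 4, Taxon 5, and Taxon 6 only — synapomorphy for {Taxon 3, Taxon 4, Taxon 5, Taxon 6}.
C3: derived state 'present' in Taxon 3, Taxon 4, and Taxon 5 only — synapomorphy for {Taxon 3, Taxon 4, Taxon 5}.
C4: derived state 'present' in Taxon 4 and Taxon 5 only — synapomorphy for {Taxon 4, Taxon 5}.
C5 (derived state 'present') is shared by Taxon 2 and Taxon 9 — a synapomorphy uniting that clade.
C6: derived state 'present' in Taxon 3 only — an autapomorphy, so it tells us nothing about relationships among taxa.
All ingroup taxa share the derived state 'absent' for C7; it defines the ingroup but does not resolve relationships within it.
Most parsimonious ingroup topology: (((Taxon 3,(Taxon 5,Taxon 4)),Taxon 6),(Taxon 9,Taxon 2)).
Taxon 5 and Taxon 4 form a cherry on this tree, so they are sister taxa.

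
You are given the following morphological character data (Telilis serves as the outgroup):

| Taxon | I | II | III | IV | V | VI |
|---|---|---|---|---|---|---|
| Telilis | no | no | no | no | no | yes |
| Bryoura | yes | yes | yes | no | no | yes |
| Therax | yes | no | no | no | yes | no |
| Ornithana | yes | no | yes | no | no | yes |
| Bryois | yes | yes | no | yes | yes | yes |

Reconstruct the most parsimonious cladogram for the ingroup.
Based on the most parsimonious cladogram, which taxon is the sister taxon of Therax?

Character polarity is set by the outgroup: the derived state is whichever differs from the outgroup's state, so for VI the derived state is 'no', and for the remaining characters it is 'yes'.
I (derived state 'yes') is shared by all ingroup taxa — unites the whole ingroup.
II groups Bryois and Bryoura, which is incompatible with the clades supported by the remaining characters; treating it as convergent (homoplasy) costs fewer steps than any alternative tree.
III (derived state 'yes') is shared by Bryoura and Ornithana — a synapomorphy uniting that clade.
IV (derived state 'yes') is unique to Bryois (autapomorphy; uninformative for grouping).
V: derived state 'yes' in Bryois and Therax only — synapomorphy for {Bryois, Therax}.
VI: derived state 'no' in Therax only — an autapomorphy, so it tells us nothing about relationships among taxa.
Most parsimonious ingroup topology: ((Bryoura,Ornithana),(Therax,Bryois)).
Therax and Bryois form a cherry on this tree, so they are sister taxa.

Bryois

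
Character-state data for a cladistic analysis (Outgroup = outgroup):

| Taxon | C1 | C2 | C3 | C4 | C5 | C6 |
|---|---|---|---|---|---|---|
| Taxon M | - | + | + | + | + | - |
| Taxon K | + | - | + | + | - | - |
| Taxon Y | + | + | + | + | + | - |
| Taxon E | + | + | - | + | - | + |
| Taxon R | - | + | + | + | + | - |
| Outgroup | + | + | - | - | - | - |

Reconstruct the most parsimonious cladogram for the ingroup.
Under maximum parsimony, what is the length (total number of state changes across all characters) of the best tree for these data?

6

Character polarity is set by the outgroup: the derived state is whichever differs from the outgroup's state, so for C1, C2 the derived state is '-', and for the remaining characters it is '+'.
Only Taxon M and Taxon R show the derived state '-' for C1, supporting them as a clade.
C2: derived state '-' in Taxon K only — an autapomorphy, so it tells us nothing about relationships among taxa.
Only Taxon K, Taxon M, Taxon R, and Taxon Y show the derived state '+' for C3, supporting them as a clade.
All ingroup taxa share the derived state '+' for C4; it defines the ingroup but does not resolve relationships within it.
C5 (derived state '+') is shared by Taxon M, Taxon R, and Taxon Y — a synapomorphy uniting that clade.
C6 (derived state '+') is unique to Taxon E (autapomorphy; uninformative for grouping).
Most parsimonious ingroup topology: ((((Taxon R,Taxon M),Taxon Y),Taxon K),Taxon E).
Changes per character on this tree: C1: 1; C2: 1; C3: 1; C4: 1; C5: 1; C6: 1.
Total = 6.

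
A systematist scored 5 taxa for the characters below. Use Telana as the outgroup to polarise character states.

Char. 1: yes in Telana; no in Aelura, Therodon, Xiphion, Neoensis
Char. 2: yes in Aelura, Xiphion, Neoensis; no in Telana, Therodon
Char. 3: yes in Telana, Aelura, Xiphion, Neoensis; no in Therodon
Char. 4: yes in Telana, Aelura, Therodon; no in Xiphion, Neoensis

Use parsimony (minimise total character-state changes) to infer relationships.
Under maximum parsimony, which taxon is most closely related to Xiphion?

Neoensis

Character polarity is set by the outgroup: the derived state is whichever differs from the outgroup's state, so for Char. 1, Char. 3, Char. 4 the derived state is 'no', and for the remaining characters it is 'yes'.
All ingroup taxa share the derived state 'no' for Char. 1; it defines the ingroup but does not resolve relationships within it.
Only Aelura, Neoensis, and Xiphion show the derived state 'yes' for Char. 2, supporting them as a clade.
Char. 3: derived state 'no' in Therodon only — an autapomorphy, so it tells us nothing about relationships among taxa.
Char. 4: derived state 'no' in Neoensis and Xiphion only — synapomorphy for {Neoensis, Xiphion}.
Most parsimonious ingroup topology: ((Aelura,(Xiphion,Neoensis)),Therodon).
Xiphion and Neoensis form a cherry on this tree, so they are sister taxa.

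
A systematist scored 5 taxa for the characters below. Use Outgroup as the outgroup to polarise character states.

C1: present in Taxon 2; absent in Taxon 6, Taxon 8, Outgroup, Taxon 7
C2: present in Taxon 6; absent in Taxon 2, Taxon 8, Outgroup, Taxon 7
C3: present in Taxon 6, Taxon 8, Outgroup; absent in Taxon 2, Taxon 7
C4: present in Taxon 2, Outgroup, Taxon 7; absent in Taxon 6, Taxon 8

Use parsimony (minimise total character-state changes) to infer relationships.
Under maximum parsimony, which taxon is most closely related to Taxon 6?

Character polarity is set by the outgroup: the derived state is whichever differs from the outgroup's state, so for C3, C4 the derived state is 'absent', and for the remaining characters it is 'present'.
C1 (derived state 'present') is unique to Taxon 2 (autapomorphy; uninformative for grouping).
C2: derived state 'present' in Taxon 6 only — an autapomorphy, so it tells us nothing about relationships among taxa.
C3: derived state 'absent' in Taxon 2 and Taxon 7 only — synapomorphy for {Taxon 2, Taxon 7}.
C4: derived state 'absent' in Taxon 6 and Taxon 8 only — synapomorphy for {Taxon 6, Taxon 8}.
Most parsimonious ingroup topology: ((Taxon 7,Taxon 2),(Taxon 8,Taxon 6)).
Taxon 6 and Taxon 8 form a cherry on this tree, so they are sister taxa.

Taxon 8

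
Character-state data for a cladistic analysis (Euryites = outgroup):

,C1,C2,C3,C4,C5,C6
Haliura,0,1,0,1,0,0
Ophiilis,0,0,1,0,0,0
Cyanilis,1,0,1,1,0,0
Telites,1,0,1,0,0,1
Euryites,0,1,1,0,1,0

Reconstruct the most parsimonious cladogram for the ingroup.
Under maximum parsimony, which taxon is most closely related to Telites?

Character polarity is set by the outgroup: the derived state is whichever differs from the outgroup's state, so for C2, C3, C5 the derived state is '0', and for the remaining characters it is '1'.
C1 (derived state '1') is shared by Cyanilis and Telites — a synapomorphy uniting that clade.
C2: derived state '0' in Cyanilis, Ophiilis, and Telites only — synapomorphy for {Cyanilis, Ophiilis, Telites}.
C3: derived state '0' in Haliura only — an autapomorphy, so it tells us nothing about relationships among taxa.
C4 (state '1') occurs in Cyanilis and Haliura but conflicts with the nesting implied by the other characters — most parsimoniously interpreted as homoplasy.
All ingroup taxa share the derived state '0' for C5; it defines the ingroup but does not resolve relationships within it.
C6 (derived state '1') is unique to Telites (autapomorphy; uninformative for grouping).
Most parsimonious ingroup topology: ((Ophiilis,(Telites,Cyanilis)),Haliura).
Telites and Cyanilis form a cherry on this tree, so they are sister taxa.

Cyanilis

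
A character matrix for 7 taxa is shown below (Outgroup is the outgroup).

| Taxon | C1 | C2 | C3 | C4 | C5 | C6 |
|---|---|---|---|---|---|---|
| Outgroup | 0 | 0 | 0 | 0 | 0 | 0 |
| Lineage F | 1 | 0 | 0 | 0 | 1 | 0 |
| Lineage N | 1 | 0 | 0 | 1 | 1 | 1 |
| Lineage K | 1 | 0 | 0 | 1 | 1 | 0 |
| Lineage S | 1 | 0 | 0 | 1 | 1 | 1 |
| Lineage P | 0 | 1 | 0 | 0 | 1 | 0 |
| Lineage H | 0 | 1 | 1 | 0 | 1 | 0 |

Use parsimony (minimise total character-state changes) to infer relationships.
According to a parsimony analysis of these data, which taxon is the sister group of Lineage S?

Lineage N

The outgroup has state '0' for every character, so '1' is the derived state throughout.
C1: derived state '1' in Lineage F, Lineage K, Lineage N, and Lineage S only — synapomorphy for {Lineage F, Lineage K, Lineage N, Lineage S}.
Only Lineage H and Lineage P show the derived state '1' for C2, supporting them as a clade.
C3 (derived state '1') is unique to Lineage H (autapomorphy; uninformative for grouping).
C4: derived state '1' in Lineage K, Lineage N, and Lineage S only — synapomorphy for {Lineage K, Lineage N, Lineage S}.
All ingroup taxa share the derived state '1' for C5; it defines the ingroup but does not resolve relationships within it.
C6: derived state '1' in Lineage N and Lineage S only — synapomorphy for {Lineage N, Lineage S}.
Most parsimonious ingroup topology: ((Lineage F,((Lineage N,Lineage S),Lineage K)),(Lineage P,Lineage H)).
Lineage S and Lineage N form a cherry on this tree, so they are sister taxa.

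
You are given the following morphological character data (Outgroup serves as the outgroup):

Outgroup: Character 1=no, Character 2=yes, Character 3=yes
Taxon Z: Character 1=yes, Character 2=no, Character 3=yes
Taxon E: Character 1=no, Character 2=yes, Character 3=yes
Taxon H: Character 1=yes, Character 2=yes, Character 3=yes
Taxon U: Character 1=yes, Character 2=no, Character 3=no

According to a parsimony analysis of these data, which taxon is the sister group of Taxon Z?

Taxon U

Character polarity is set by the outgroup: the derived state is whichever differs from the outgroup's state, so for Character 2, Character 3 the derived state is 'no', and for the remaining characters it is 'yes'.
Character 1 (derived state 'yes') is shared by Taxon H, Taxon U, and Taxon Z — a synapomorphy uniting that clade.
Character 2: derived state 'no' in Taxon U and Taxon Z only — synapomorphy for {Taxon U, Taxon Z}.
Character 3: derived state 'no' in Taxon U only — an autapomorphy, so it tells us nothing about relationships among taxa.
Most parsimonious ingroup topology: (((Taxon Z,Taxon U),Taxon H),Taxon E).
Taxon Z and Taxon U form a cherry on this tree, so they are sister taxa.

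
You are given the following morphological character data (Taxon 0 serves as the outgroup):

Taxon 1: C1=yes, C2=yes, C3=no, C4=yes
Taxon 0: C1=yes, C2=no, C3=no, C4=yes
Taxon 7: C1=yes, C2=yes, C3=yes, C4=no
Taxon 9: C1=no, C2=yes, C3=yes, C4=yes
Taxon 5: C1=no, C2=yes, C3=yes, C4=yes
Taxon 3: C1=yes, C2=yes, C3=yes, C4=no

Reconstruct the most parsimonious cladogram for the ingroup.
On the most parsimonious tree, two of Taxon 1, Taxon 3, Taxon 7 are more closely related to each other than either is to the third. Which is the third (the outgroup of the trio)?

Taxon 1

Character polarity is set by the outgroup: the derived state is whichever differs from the outgroup's state, so for C1, C4 the derived state is 'no', and for the remaining characters it is 'yes'.
Only Taxon 5 and Taxon 9 show the derived state 'no' for C1, supporting them as a clade.
All ingroup taxa share the derived state 'yes' for C2; it defines the ingroup but does not resolve relationships within it.
C3 (derived state 'yes') is shared by Taxon 3, Taxon 5, Taxon 7, and Taxon 9 — a synapomorphy uniting that clade.
Only Taxon 3 and Taxon 7 show the derived state 'no' for C4, supporting them as a clade.
Most parsimonious ingroup topology: (((Taxon 3,Taxon 7),(Taxon 9,Taxon 5)),Taxon 1).
Taxon 3 and Taxon 7 share a more recent common ancestor with each other than either does with Taxon 1, so Taxon 1 is the least closely related of the three.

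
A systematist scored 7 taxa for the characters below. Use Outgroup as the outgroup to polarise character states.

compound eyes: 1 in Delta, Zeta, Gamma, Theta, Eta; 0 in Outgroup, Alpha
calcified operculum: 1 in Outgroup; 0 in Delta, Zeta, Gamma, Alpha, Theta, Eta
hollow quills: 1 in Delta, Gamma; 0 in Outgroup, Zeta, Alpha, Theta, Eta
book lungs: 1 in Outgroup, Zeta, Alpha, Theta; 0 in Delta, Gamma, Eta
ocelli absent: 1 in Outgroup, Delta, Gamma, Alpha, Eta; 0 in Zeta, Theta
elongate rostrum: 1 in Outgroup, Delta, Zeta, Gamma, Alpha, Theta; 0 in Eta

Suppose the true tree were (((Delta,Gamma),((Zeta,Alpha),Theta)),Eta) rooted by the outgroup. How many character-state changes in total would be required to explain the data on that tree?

9

Map each character onto (((Delta,Gamma),((Zeta,Alpha),Theta)),Eta) (rooted by Outgroup) and count the minimum state changes it requires (Fitch parsimony):
compound eyes: 2; calcified operculum: 1; hollow quills: 1; book lungs: 2; ocelli absent: 2; elongate rostrum: 1.
Total tree length = 9.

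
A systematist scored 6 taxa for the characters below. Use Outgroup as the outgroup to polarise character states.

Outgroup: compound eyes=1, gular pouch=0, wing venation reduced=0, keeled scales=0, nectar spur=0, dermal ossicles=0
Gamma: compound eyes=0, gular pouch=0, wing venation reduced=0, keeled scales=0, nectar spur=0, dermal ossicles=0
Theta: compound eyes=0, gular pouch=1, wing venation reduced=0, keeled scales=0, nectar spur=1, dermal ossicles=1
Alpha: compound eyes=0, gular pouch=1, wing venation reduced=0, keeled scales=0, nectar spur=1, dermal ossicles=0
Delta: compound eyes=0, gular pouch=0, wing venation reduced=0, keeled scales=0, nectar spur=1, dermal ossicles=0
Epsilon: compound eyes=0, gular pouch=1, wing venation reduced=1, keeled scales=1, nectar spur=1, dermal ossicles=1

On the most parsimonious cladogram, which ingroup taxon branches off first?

Character polarity is set by the outgroup: the derived state is whichever differs from the outgroup's state, so for compound eyes the derived state is '0', and for the remaining characters it is '1'.
compound eyes (derived state '0') is shared by all ingroup taxa — unites the whole ingroup.
gular pouch (derived state '1') is shared by Alpha, Epsilon, and Theta — a synapomorphy uniting that clade.
wing venation reduced (derived state '1') is unique to Epsilon (autapomorphy; uninformative for grouping).
keeled scales (derived state '1') is unique to Epsilon (autapomorphy; uninformative for grouping).
nectar spur (derived state '1') is shared by Alpha, Delta, Epsilon, and Theta — a synapomorphy uniting that clade.
Only Epsilon and Theta show the derived state '1' for dermal ossicles, supporting them as a clade.
Most parsimonious ingroup topology: (Gamma,(((Theta,Epsilon),Alpha),Delta)).
Gamma is sister to the clade containing all other ingroup taxa, so it is the earliest-diverging (most basal) ingroup lineage.

Gamma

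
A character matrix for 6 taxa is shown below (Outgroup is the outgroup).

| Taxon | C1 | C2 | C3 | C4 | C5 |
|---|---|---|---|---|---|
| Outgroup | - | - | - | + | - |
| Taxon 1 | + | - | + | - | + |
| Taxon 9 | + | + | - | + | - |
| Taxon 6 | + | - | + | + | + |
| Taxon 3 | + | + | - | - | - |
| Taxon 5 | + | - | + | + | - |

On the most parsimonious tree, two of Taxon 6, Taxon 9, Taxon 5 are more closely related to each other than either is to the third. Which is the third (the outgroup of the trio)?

Character polarity is set by the outgroup: the derived state is whichever differs from the outgroup's state, so for C4 the derived state is '-', and for the remaining characters it is '+'.
All ingroup taxa share the derived state '+' for C1; it defines the ingroup but does not resolve relationships within it.
C2: derived state '+' in Taxon 3 and Taxon 9 only — synapomorphy for {Taxon 3, Taxon 9}.
C3: derived state '+' in Taxon 1, Taxon 5, and Taxon 6 only — synapomorphy for {Taxon 1, Taxon 5, Taxon 6}.
C4 (state '-') occurs in Taxon 1 and Taxon 3 but conflicts with the nesting implied by the other characters — most parsimoniously interpreted as homoplasy.
C5: derived state '+' in Taxon 1 and Taxon 6 only — synapomorphy for {Taxon 1, Taxon 6}.
Most parsimonious ingroup topology: (((Taxon 1,Taxon 6),Taxon 5),(Taxon 9,Taxon 3)).
Taxon 5 and Taxon 6 share a more recent common ancestor with each other than either does with Taxon 9, so Taxon 9 is the least closely related of the three.

Taxon 9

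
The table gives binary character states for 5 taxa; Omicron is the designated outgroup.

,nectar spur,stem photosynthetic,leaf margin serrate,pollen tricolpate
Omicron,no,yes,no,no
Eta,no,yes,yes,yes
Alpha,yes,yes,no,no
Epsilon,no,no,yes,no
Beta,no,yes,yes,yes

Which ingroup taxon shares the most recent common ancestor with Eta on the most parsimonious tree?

Character polarity is set by the outgroup: the derived state is whichever differs from the outgroup's state, so for stem photosynthetic the derived state is 'no', and for the remaining characters it is 'yes'.
nectar spur (derived state 'yes') is unique to Alpha (autapomorphy; uninformative for grouping).
stem photosynthetic: derived state 'no' in Epsilon only — an autapomorphy, so it tells us nothing about relationships among taxa.
Only Beta, Epsilon, and Eta show the derived state 'yes' for leaf margin serrate, supporting them as a clade.
pollen tricolpate (derived state 'yes') is shared by Beta and Eta — a synapomorphy uniting that clade.
Most parsimonious ingroup topology: (((Eta,Beta),Epsilon),Alpha).
Eta and Beta form a cherry on this tree, so they are sister taxa.

Beta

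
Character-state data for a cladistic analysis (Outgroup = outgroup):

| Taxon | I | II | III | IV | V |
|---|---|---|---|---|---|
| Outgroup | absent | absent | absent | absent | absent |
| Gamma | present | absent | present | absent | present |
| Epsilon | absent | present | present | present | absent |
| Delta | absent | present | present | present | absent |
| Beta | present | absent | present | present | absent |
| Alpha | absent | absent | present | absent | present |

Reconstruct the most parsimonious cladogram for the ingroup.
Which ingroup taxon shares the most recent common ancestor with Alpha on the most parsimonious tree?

The outgroup has state 'absent' for every character, so 'present' is the derived state throughout.
I (state 'present') occurs in Beta and Gamma but conflicts with the nesting implied by the other characters — most parsimoniously interpreted as homoplasy.
II: derived state 'present' in Delta and Epsilon only — synapomorphy for {Delta, Epsilon}.
III (derived state 'present') is shared by all ingroup taxa — unites the whole ingroup.
IV (derived state 'present') is shared by Beta, Delta, and Epsilon — a synapomorphy uniting that clade.
V: derived state 'present' in Alpha and Gamma only — synapomorphy for {Alpha, Gamma}.
Most parsimonious ingroup topology: ((Gamma,Alpha),((Epsilon,Delta),Beta)).
Alpha and Gamma form a cherry on this tree, so they are sister taxa.

Gamma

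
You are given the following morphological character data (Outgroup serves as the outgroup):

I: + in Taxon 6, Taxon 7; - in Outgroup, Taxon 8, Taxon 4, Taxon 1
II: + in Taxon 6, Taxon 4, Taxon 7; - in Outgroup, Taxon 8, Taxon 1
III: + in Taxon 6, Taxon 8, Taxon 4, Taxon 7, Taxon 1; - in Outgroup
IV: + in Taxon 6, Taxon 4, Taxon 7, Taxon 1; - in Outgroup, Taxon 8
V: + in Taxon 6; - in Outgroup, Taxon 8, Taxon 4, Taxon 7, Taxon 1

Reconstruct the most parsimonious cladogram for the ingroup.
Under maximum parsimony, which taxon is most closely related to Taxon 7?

Taxon 6

The outgroup has state '-' for every character, so '+' is the derived state throughout.
Only Taxon 6 and Taxon 7 show the derived state '+' for I, supporting them as a clade.
Only Taxon 4, Taxon 6, and Taxon 7 show the derived state '+' for II, supporting them as a clade.
All ingroup taxa share the derived state '+' for III; it defines the ingroup but does not resolve relationships within it.
Only Taxon 1, Taxon 4, Taxon 6, and Taxon 7 show the derived state '+' for IV, supporting them as a clade.
V: derived state '+' in Taxon 6 only — an autapomorphy, so it tells us nothing about relationships among taxa.
Most parsimonious ingroup topology: ((((Taxon 6,Taxon 7),Taxon 4),Taxon 1),Taxon 8).
Taxon 7 and Taxon 6 form a cherry on this tree, so they are sister taxa.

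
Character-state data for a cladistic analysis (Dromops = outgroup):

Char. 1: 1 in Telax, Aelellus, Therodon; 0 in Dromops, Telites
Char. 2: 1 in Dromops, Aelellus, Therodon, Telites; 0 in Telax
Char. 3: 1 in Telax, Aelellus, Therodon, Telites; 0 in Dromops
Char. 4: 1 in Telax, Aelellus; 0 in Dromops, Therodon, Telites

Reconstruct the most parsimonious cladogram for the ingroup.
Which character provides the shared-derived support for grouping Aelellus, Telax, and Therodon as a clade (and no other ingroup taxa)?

Character polarity is set by the outgroup: the derived state is whichever differs from the outgroup's state, so for Char. 2 the derived state is '0', and for the remaining characters it is '1'.
Char. 1: derived state '1' in Aelellus, Telax, and Therodon only — synapomorphy for {Aelellus, Telax, Therodon}.
Char. 2: derived state '0' in Telax only — an autapomorphy, so it tells us nothing about relationships among taxa.
Char. 3 (derived state '1') is shared by all ingroup taxa — unites the whole ingroup.
Only Aelellus and Telax show the derived state '1' for Char. 4, supporting them as a clade.
Most parsimonious ingroup topology: (((Telax,Aelellus),Therodon),Telites).
The clade {Aelellus, Telax, Therodon} is supported by Char. 1: its derived state '1' occurs in exactly those taxa and in no other taxon (including the outgroup).

Char. 1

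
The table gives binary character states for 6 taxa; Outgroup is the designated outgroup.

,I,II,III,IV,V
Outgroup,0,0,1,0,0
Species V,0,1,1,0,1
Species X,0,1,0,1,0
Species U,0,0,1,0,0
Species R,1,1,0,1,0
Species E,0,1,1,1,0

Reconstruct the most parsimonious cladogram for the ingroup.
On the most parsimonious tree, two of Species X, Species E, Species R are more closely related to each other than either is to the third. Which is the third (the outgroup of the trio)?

Character polarity is set by the outgroup: the derived state is whichever differs from the outgroup's state, so for III the derived state is '0', and for the remaining characters it is '1'.
I: derived state '1' in Species R only — an autapomorphy, so it tells us nothing about relationships among taxa.
II: derived state '1' in Species E, Species R, Species V, and Species X only — synapomorphy for {Species E, Species R, Species V, Species X}.
Only Species R and Species X show the derived state '0' for III, supporting them as a clade.
IV: derived state '1' in Species E, Species R, and Species X only — synapomorphy for {Species E, Species R, Species X}.
V: derived state '1' in Species V only — an autapomorphy, so it tells us nothing about relationships among taxa.
Most parsimonious ingroup topology: ((Species V,((Species X,Species R),Species E)),Species U).
Species X and Species R share a more recent common ancestor with each other than either does with Species E, so Species E is the least closely related of the three.

Species E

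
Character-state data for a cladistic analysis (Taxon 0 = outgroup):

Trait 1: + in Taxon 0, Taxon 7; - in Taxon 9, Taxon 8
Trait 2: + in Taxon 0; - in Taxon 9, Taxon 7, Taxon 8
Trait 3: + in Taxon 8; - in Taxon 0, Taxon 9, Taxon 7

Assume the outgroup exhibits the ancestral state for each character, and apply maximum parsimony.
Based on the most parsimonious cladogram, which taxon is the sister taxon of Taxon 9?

Taxon 8

Character polarity is set by the outgroup: the derived state is whichever differs from the outgroup's state, so for Trait 1, Trait 2 the derived state is '-', and for the remaining characters it is '+'.
Trait 1: derived state '-' in Taxon 8 and Taxon 9 only — synapomorphy for {Taxon 8, Taxon 9}.
Trait 2 (derived state '-') is shared by all ingroup taxa — unites the whole ingroup.
Trait 3 (derived state '+') is unique to Taxon 8 (autapomorphy; uninformative for grouping).
Most parsimonious ingroup topology: ((Taxon 8,Taxon 9),Taxon 7).
Taxon 9 and Taxon 8 form a cherry on this tree, so they are sister taxa.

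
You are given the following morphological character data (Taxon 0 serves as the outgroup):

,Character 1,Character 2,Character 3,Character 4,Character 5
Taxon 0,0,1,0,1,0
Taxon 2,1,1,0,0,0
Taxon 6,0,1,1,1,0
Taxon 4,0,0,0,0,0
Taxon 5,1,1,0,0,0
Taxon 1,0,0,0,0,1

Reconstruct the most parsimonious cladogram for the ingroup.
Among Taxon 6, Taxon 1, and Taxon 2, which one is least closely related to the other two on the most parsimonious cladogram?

Character polarity is set by the outgroup: the derived state is whichever differs from the outgroup's state, so for Character 2, Character 4 the derived state is '0', and for the remaining characters it is '1'.
Character 1: derived state '1' in Taxon 2 and Taxon 5 only — synapomorphy for {Taxon 2, Taxon 5}.
Only Taxon 1 and Taxon 4 show the derived state '0' for Character 2, supporting them as a clade.
Character 3 (derived state '1') is unique to Taxon 6 (autapomorphy; uninformative for grouping).
Character 4: derived state '0' in Taxon 1, Taxon 2, Taxon 4, and Taxon 5 only — synapomorphy for {Taxon 1, Taxon 2, Taxon 4, Taxon 5}.
Character 5: derived state '1' in Taxon 1 only — an autapomorphy, so it tells us nothing about relationships among taxa.
Most parsimonious ingroup topology: (((Taxon 2,Taxon 5),(Taxon 4,Taxon 1)),Taxon 6).
Taxon 1 and Taxon 2 share a more recent common ancestor with each other than either does with Taxon 6, so Taxon 6 is the least closely related of the three.

Taxon 6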